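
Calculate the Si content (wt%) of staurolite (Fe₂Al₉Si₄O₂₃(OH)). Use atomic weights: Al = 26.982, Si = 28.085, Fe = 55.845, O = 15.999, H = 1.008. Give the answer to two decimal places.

13.19 wt%

Formula mass = 2×55.845 + 9×26.982 + 4×28.085 + 24×15.999 + 1×1.008 = 851.852 g/mol, of which 112.340 g is Si.
So Si makes up 112.340/851.852 = 0.1319 of the mass, i.e. 13.19%.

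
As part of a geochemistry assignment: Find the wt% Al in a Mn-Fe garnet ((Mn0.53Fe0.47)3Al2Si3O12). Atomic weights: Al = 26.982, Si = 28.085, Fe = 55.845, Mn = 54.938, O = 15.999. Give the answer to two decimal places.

M((Mn0.53Fe0.47)3Al2Si3O12) = 496.300 g/mol.
Al contributes 2 × 26.982 = 53.964 g per mole.
53.964/496.300 = 0.1087 → 10.87%.

10.87 mass %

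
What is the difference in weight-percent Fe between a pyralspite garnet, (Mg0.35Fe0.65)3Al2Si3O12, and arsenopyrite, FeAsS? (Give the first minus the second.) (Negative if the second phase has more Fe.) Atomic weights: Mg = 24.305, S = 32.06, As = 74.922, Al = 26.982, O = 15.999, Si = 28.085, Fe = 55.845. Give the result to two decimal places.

M((Mg0.35Fe0.65)3Al2Si3O12) = 464.625 g/mol, so wt% Fe = 108.898/464.625 × 100 = 23.44%.
M(FeAsS) = 162.827 g/mol, so wt% Fe = 55.845/162.827 × 100 = 34.30%.
23.44 − 34.30 = -10.86 pp.

-10.86 percentage points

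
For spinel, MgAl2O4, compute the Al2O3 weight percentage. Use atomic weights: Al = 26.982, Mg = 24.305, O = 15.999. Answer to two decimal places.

Molar mass of MgAl2O4 = 1·24.305 + 2·26.982 + 4·15.999 = 142.265 g/mol.
Each formula unit contains 2 Al, equivalent to 2/2 = 1.0000 mol Al2O3.
M(Al2O3) = 2×26.982 + 3×15.999 = 101.961 g/mol.
Mass of Al2O3 per formula unit = 1.0000 × 101.961 = 101.961 g.
Al2O3 wt% = 101.961 / 142.265 × 100 = 71.67%.

71.67 wt%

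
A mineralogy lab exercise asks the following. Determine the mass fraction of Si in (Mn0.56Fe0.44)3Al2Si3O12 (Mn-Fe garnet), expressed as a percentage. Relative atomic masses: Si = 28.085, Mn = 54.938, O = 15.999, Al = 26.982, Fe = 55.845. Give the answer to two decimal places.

Formula mass = 1.68×54.938 + 1.32×55.845 + 2×26.982 + 3×28.085 + 12×15.999 = 496.218 g/mol, of which 84.255 g is Si.
So Si makes up 84.255/496.218 = 0.1698 of the mass, i.e. 16.98%.

16.98 weight percent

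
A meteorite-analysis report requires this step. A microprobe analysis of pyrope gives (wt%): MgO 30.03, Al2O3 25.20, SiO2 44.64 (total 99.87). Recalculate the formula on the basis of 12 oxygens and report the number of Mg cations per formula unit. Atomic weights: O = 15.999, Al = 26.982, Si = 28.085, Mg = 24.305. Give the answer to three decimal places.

3.008 Mg apfu

MgO (M=40.304): mol = 0.74509; Mg = 0.74509, O = 0.74509.
Al2O3 (M=101.961): mol = 0.24715; Al = 0.49430, O = 0.74145.
SiO2 (M=60.083): mol = 0.74297; Si = 0.74297, O = 1.48594.
ΣO = 2.97248; factor = 12/ΣO = 4.03703.
Mg apfu = 0.74509 × 4.03703 = 3.008.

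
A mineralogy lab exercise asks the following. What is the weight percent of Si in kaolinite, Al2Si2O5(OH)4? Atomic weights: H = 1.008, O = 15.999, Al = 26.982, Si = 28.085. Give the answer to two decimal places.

Formula mass = 2×26.982 + 2×28.085 + 9×15.999 + 4×1.008 = 258.157 g/mol, of which 56.170 g is Si.
So Si makes up 56.170/258.157 = 0.2176 of the mass, i.e. 21.76%.

21.76 wt%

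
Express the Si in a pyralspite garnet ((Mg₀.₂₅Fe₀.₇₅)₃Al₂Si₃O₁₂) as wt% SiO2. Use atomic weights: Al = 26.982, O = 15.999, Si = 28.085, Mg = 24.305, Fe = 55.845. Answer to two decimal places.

38.02 wt%

M((Mg₀.₂₅Fe₀.₇₅)₃Al₂Si₃O₁₂) = 474.087 g/mol; M(SiO2) = 60.083 g/mol.
Moles SiO2 per formula unit = 3 Si ÷ 1 = 3.0000.
SiO2 fraction = (3.0000 × 60.083) / 474.087 = 180.249/474.087 = 0.3802.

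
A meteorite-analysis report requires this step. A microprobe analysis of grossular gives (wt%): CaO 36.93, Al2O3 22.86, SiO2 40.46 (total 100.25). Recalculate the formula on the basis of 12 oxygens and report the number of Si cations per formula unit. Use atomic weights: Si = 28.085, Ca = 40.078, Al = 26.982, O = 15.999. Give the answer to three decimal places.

CaO (M=56.077): mol = 0.65856; Ca = 0.65856, O = 0.65856.
Al2O3 (M=101.961): mol = 0.22420; Al = 0.44840, O = 0.67260.
SiO2 (M=60.083): mol = 0.67340; Si = 0.67340, O = 1.34680.
ΣO = 2.67796; factor = 12/ΣO = 4.48102.
Si apfu = 0.67340 × 4.48102 = 3.018.

3.018 Si apfu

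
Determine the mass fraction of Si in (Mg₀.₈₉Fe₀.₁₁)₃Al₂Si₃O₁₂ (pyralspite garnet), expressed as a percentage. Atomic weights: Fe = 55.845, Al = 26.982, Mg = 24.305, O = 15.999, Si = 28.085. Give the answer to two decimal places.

20.37 mass %

M((Mg₀.₈₉Fe₀.₁₁)₃Al₂Si₃O₁₂) = 413.530 g/mol.
Si contributes 3 × 28.085 = 84.255 g per mole.
84.255/413.530 = 0.2037 → 20.37%.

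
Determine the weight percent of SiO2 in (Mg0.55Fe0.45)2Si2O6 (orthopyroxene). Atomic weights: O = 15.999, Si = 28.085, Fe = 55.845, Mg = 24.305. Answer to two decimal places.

Formula mass = 229.160 g/mol.
2 Si → 2.0000 mol SiO2 per formula unit; M(SiO2) = 60.083, so SiO2 mass = 120.166 g.
120.166/229.160 × 100 = 52.44 wt%.

52.44 wt%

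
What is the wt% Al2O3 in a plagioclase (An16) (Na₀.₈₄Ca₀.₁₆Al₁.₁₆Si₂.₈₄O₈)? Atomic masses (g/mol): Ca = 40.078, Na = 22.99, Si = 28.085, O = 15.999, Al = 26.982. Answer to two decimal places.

Formula mass = 264.777 g/mol.
1.16 Al → 0.5800 mol Al2O3 per formula unit; M(Al2O3) = 101.961, so Al2O3 mass = 59.137 g.
59.137/264.777 × 100 = 22.33 wt%.

22.33 wt%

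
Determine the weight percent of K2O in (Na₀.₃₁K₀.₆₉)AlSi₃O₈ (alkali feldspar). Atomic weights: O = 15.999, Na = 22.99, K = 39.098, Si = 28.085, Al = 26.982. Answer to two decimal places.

11.89 wt%

Formula mass = 273.334 g/mol.
0.69 K → 0.3450 mol K2O per formula unit; M(K2O) = 94.195, so K2O mass = 32.497 g.
32.497/273.334 × 100 = 11.89 wt%.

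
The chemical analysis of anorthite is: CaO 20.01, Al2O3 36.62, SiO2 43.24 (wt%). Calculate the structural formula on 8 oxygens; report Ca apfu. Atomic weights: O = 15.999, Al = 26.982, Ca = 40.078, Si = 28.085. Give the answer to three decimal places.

CaO: 20.01/56.077 = 0.35683 mol → 0.35683 mol Ca, 0.35683 mol O.
Al2O3: 36.62/101.961 = 0.35916 mol → 0.71832 mol Al, 1.07748 mol O.
SiO2: 43.24/60.083 = 0.71967 mol → 0.71967 mol Si, 1.43934 mol O.
Total oxygen = 2.87365 mol. Normalization factor = 8/2.87365 = 2.78392.
Ca per 8 O = 0.35683 × 2.78392 = 0.993.

0.993 Ca apfu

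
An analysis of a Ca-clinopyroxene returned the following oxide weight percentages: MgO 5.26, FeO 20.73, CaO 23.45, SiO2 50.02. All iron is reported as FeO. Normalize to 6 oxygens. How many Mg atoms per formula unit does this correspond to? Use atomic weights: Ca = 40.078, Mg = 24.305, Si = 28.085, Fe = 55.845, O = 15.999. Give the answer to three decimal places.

0.313 Mg apfu

5.26 wt% MgO ÷ 40.304 g/mol = 0.13051 mol, giving 0.13051 Mg and 0.13051 O.
20.73 wt% FeO ÷ 71.844 g/mol = 0.28854 mol, giving 0.28854 Fe and 0.28854 O.
23.45 wt% CaO ÷ 56.077 g/mol = 0.41818 mol, giving 0.41818 Ca and 0.41818 O.
50.02 wt% SiO2 ÷ 60.083 g/mol = 0.83252 mol, giving 0.83252 Si and 1.66504 O.
Oxygen sums to 2.50227; scaling by 6/2.50227 = 2.39782 puts the formula on 6 O.
Mg: 0.13051 × 2.39782 = 0.313 atoms per formula unit.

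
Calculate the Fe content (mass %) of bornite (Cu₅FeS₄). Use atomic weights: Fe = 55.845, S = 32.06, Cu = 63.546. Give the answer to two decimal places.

11.13 mass %

Formula mass = 5*63.546 + 1*55.845 + 4*32.06 = 501.815 g/mol, of which 55.845 g is Fe.
So Fe makes up 55.845/501.815 = 0.1113 of the mass, i.e. 11.13%.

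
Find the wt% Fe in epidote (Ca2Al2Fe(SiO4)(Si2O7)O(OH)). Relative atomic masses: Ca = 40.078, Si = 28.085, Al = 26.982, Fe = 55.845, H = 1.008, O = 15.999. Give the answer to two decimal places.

Molar mass of Ca2Al2Fe(SiO4)(Si2O7)O(OH): 2×40.078 + 2×26.982 + 1×55.845 + 3×28.085 + 13×15.999 + 1×1.008 = 483.215 g/mol.
Mass of Fe per formula unit: 1 × 55.845 = 55.845 g.
Weight fraction Fe = 55.845 / 483.215 = 0.1156.

11.56 mass %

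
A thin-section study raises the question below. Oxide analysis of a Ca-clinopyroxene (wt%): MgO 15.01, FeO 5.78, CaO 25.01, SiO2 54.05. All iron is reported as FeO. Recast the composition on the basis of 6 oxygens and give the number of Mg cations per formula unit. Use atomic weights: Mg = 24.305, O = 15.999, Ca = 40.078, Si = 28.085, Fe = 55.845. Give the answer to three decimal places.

MgO (M=40.304): mol = 0.37242; Mg = 0.37242, O = 0.37242.
FeO (M=71.844): mol = 0.08045; Fe = 0.08045, O = 0.08045.
CaO (M=56.077): mol = 0.44599; Ca = 0.44599, O = 0.44599.
SiO2 (M=60.083): mol = 0.89959; Si = 0.89959, O = 1.79918.
ΣO = 2.69804; factor = 6/ΣO = 2.22384.
Mg apfu = 0.37242 × 2.22384 = 0.828.

0.828 Mg apfu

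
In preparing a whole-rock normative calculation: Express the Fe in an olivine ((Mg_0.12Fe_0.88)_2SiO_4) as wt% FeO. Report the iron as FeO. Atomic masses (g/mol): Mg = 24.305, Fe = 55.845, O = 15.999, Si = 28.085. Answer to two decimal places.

64.45 wt%

Formula mass = 196.201 g/mol.
1.76 Fe → 1.7600 mol FeO per formula unit; M(FeO) = 71.844, so FeO mass = 126.445 g.
126.445/196.201 × 100 = 64.45 wt%.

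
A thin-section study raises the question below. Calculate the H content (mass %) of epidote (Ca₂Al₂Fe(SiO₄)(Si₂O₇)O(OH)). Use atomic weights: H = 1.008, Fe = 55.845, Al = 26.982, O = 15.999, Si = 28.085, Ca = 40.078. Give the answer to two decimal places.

0.21 mass %

M(Ca₂Al₂Fe(SiO₄)(Si₂O₇)O(OH)) = 483.215 g/mol.
H contributes 1 × 1.008 = 1.008 g per mole.
1.008/483.215 = 0.0021 → 0.21%.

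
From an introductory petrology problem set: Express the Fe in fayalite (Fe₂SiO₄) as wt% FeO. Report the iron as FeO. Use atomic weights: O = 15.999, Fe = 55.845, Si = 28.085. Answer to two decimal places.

Molar mass of Fe₂SiO₄ = 2·55.845 + 1·28.085 + 4·15.999 = 203.771 g/mol.
Each formula unit contains 2 Fe, equivalent to 2/1 = 2.0000 mol FeO.
M(FeO) = 1×55.845 + 1×15.999 = 71.844 g/mol.
Mass of FeO per formula unit = 2.0000 × 71.844 = 143.688 g.
FeO wt% = 143.688 / 203.771 × 100 = 70.51%.

70.51 wt%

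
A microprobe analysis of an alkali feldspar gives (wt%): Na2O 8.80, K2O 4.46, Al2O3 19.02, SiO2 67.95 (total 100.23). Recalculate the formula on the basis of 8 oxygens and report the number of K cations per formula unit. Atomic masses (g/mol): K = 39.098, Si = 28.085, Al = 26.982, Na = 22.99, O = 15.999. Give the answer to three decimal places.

0.252 K apfu

Na2O: 8.80/61.979 = 0.14198 mol → 0.28396 mol Na, 0.14198 mol O.
K2O: 4.46/94.195 = 0.04735 mol → 0.09470 mol K, 0.04735 mol O.
Al2O3: 19.02/101.961 = 0.18654 mol → 0.37308 mol Al, 0.55962 mol O.
SiO2: 67.95/60.083 = 1.13094 mol → 1.13094 mol Si, 2.26188 mol O.
Total oxygen = 3.01083 mol. Normalization factor = 8/3.01083 = 2.65707.
K per 8 O = 0.09470 × 2.65707 = 0.252.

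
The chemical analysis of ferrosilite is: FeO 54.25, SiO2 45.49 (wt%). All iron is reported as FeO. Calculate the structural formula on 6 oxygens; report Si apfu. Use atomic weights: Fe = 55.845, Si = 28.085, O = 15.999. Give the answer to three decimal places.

2.002 Si apfu

54.25 wt% FeO ÷ 71.844 g/mol = 0.75511 mol, giving 0.75511 Fe and 0.75511 O.
45.49 wt% SiO2 ÷ 60.083 g/mol = 0.75712 mol, giving 0.75712 Si and 1.51424 O.
Oxygen sums to 2.26935; scaling by 6/2.26935 = 2.64393 puts the formula on 6 O.
Si: 0.75712 × 2.64393 = 2.002 atoms per formula unit.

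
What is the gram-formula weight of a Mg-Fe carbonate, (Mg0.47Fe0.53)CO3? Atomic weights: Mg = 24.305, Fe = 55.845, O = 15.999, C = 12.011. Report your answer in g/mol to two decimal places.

M = 0.47×24.305 + 0.53×55.845 + 1×12.011 + 3×15.999

101.03 g/mol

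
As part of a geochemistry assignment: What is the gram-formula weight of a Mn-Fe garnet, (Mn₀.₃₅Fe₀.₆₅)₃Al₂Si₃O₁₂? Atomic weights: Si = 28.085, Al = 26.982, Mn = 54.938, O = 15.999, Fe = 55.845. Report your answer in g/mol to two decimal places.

496.79 g/mol

M = 1.05*54.938 + 1.95*55.845 + 2*26.982 + 3*28.085 + 12*15.999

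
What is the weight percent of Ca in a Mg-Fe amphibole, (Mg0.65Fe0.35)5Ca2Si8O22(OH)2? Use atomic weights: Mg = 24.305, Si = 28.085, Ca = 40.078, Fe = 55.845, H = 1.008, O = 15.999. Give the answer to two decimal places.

9.24 weight percent

M((Mg0.65Fe0.35)5Ca2Si8O22(OH)2) = 867.548 g/mol.
Ca contributes 2 × 40.078 = 80.156 g per mole.
80.156/867.548 = 0.0924 → 9.24%.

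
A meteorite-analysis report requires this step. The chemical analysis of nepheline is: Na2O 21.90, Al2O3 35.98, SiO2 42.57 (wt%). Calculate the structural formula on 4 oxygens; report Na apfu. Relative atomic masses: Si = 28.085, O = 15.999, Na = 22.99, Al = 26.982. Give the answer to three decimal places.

21.90 wt% Na2O ÷ 61.979 g/mol = 0.35335 mol, giving 0.70670 Na and 0.35335 O.
35.98 wt% Al2O3 ÷ 101.961 g/mol = 0.35288 mol, giving 0.70576 Al and 1.05864 O.
42.57 wt% SiO2 ÷ 60.083 g/mol = 0.70852 mol, giving 0.70852 Si and 1.41704 O.
Oxygen sums to 2.82903; scaling by 4/2.82903 = 1.41391 puts the formula on 4 O.
Na: 0.70670 × 1.41391 = 0.999 atoms per formula unit.

0.999 Na apfu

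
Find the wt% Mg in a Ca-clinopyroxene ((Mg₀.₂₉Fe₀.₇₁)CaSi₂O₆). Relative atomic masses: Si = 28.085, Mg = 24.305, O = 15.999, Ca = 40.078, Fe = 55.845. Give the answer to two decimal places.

M((Mg₀.₂₉Fe₀.₇₁)CaSi₂O₆) = 238.940 g/mol.
Mg contributes 0.29 × 24.305 = 7.048 g per mole.
7.048/238.940 = 0.0295 → 2.95%.

2.95 mass %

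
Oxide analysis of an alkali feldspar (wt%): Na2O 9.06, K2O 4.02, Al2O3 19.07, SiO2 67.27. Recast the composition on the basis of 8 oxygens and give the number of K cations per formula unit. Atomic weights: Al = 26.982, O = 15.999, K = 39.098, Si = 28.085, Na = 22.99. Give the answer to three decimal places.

Na2O (M=61.979): mol = 0.14618; Na = 0.29236, O = 0.14618.
K2O (M=94.195): mol = 0.04268; K = 0.08536, O = 0.04268.
Al2O3 (M=101.961): mol = 0.18703; Al = 0.37406, O = 0.56109.
SiO2 (M=60.083): mol = 1.11962; Si = 1.11962, O = 2.23924.
ΣO = 2.98919; factor = 8/ΣO = 2.67631.
K apfu = 0.08536 × 2.67631 = 0.228.

0.228 K apfu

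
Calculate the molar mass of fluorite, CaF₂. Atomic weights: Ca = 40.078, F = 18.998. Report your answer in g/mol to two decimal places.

The formula mass is the sum 1×40.078 + 2×18.998.

78.07 g/mol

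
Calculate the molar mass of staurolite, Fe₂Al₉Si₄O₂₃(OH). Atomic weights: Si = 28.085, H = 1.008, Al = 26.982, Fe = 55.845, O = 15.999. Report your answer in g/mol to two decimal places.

M = 2·55.845 + 9·26.982 + 4·28.085 + 24·15.999 + 1·1.008

851.85 g/mol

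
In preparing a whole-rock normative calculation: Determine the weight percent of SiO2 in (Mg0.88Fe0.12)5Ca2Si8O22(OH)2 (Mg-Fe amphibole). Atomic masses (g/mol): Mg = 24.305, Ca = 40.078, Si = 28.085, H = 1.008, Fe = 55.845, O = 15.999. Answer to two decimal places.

Molar mass of (Mg0.88Fe0.12)5Ca2Si8O22(OH)2 = 4.40×24.305 + 0.60×55.845 + 2×40.078 + 8×28.085 + 24×15.999 + 2×1.008 = 831.277 g/mol.
Each formula unit contains 8 Si, equivalent to 8/1 = 8.0000 mol SiO2.
M(SiO2) = 1×28.085 + 2×15.999 = 60.083 g/mol.
Mass of SiO2 per formula unit = 8.0000 × 60.083 = 480.664 g.
SiO2 wt% = 480.664 / 831.277 × 100 = 57.82%.

57.82 wt%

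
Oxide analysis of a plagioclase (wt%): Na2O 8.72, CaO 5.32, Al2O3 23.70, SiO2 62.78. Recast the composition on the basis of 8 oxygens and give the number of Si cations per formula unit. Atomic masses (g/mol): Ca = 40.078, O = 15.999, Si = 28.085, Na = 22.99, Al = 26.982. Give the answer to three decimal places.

Na2O: 8.72/61.979 = 0.14069 mol → 0.28138 mol Na, 0.14069 mol O.
CaO: 5.32/56.077 = 0.09487 mol → 0.09487 mol Ca, 0.09487 mol O.
Al2O3: 23.70/101.961 = 0.23244 mol → 0.46488 mol Al, 0.69732 mol O.
SiO2: 62.78/60.083 = 1.04489 mol → 1.04489 mol Si, 2.08978 mol O.
Total oxygen = 3.02266 mol. Normalization factor = 8/3.02266 = 2.64668.
Si per 8 O = 1.04489 × 2.64668 = 2.765.

2.765 Si apfu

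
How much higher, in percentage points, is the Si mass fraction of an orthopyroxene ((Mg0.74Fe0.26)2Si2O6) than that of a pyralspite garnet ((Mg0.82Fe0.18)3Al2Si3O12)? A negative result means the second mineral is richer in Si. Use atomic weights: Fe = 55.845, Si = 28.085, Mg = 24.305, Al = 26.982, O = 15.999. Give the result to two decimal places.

First mineral: 56.170 g Si in 217.175 g formula = 25.86 wt% Si.
Second mineral: 84.255 g Si in 420.154 g formula = 20.05 wt% Si.
25.86% − 20.05% gives a difference of 5.81 percentage points.

5.81 percentage points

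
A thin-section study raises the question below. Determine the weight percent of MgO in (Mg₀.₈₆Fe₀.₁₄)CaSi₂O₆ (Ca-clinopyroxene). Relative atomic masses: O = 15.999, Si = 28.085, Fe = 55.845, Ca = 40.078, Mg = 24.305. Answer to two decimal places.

15.69 wt%

M((Mg₀.₈₆Fe₀.₁₄)CaSi₂O₆) = 220.963 g/mol; M(MgO) = 40.304 g/mol.
Moles MgO per formula unit = 0.86 Mg ÷ 1 = 0.8600.
MgO fraction = (0.8600 × 40.304) / 220.963 = 34.661/220.963 = 0.1569.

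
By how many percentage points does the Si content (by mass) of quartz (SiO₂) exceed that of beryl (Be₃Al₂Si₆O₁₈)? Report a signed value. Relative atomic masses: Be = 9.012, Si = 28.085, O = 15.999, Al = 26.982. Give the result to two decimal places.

15.39 percentage points

M(SiO₂) = 60.083 g/mol, so wt% Si = 28.085/60.083 × 100 = 46.74%.
M(Be₃Al₂Si₆O₁₈) = 537.492 g/mol, so wt% Si = 168.510/537.492 × 100 = 31.35%.
46.74 − 31.35 = 15.39 pp.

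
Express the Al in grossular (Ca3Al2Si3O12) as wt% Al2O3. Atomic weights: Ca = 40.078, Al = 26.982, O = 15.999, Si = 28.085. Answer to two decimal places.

M(Ca3Al2Si3O12) = 450.441 g/mol; M(Al2O3) = 101.961 g/mol.
Moles Al2O3 per formula unit = 2 Al ÷ 2 = 1.0000.
Al2O3 fraction = (1.0000 × 101.961) / 450.441 = 101.961/450.441 = 0.2264.

22.64 wt%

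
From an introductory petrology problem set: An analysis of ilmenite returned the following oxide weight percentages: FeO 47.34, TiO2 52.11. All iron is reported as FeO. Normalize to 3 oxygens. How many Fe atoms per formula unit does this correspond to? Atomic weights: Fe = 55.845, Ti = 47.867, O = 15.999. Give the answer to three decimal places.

1.007 Fe apfu

47.34 wt% FeO ÷ 71.844 g/mol = 0.65893 mol, giving 0.65893 Fe and 0.65893 O.
52.11 wt% TiO2 ÷ 79.865 g/mol = 0.65248 mol, giving 0.65248 Ti and 1.30496 O.
Oxygen sums to 1.96389; scaling by 3/1.96389 = 1.52758 puts the formula on 3 O.
Fe: 0.65893 × 1.52758 = 1.007 atoms per formula unit.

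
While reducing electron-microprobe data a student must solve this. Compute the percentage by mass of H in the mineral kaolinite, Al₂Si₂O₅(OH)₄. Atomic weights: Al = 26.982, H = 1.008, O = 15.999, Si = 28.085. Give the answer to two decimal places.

1.56 mass %

Molar mass of Al₂Si₂O₅(OH)₄: 2×26.982 + 2×28.085 + 9×15.999 + 4×1.008 = 258.157 g/mol.
Mass of H per formula unit: 4 × 1.008 = 4.032 g.
Weight fraction H = 4.032 / 258.157 = 0.0156.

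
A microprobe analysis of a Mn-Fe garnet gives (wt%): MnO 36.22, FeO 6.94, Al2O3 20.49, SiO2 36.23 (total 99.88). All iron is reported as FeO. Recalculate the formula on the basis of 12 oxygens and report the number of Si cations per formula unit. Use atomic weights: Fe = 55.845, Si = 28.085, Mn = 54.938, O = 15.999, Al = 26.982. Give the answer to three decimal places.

2.995 Si apfu

MnO: 36.22/70.937 = 0.51059 mol → 0.51059 mol Mn, 0.51059 mol O.
FeO: 6.94/71.844 = 0.09660 mol → 0.09660 mol Fe, 0.09660 mol O.
Al2O3: 20.49/101.961 = 0.20096 mol → 0.40192 mol Al, 0.60288 mol O.
SiO2: 36.23/60.083 = 0.60300 mol → 0.60300 mol Si, 1.20600 mol O.
Total oxygen = 2.41607 mol. Normalization factor = 12/2.41607 = 4.96674.
Si per 12 O = 0.60300 × 4.96674 = 2.995.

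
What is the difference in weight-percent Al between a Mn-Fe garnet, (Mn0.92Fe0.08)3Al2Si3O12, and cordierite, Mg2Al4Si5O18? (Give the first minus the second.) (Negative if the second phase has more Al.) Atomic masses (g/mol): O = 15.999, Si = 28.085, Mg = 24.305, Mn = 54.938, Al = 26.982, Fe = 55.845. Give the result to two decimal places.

Al in (Mn0.92Fe0.08)3Al2Si3O12: molar mass 495.239 g/mol; 2×26.982 = 53.964 g → 10.90 wt%.
Al in Mg2Al4Si5O18: molar mass 584.945 g/mol; 4×26.982 = 107.928 g → 18.45 wt%.
Difference = 10.90 − 18.45 = -7.55 percentage points.

-7.55 percentage points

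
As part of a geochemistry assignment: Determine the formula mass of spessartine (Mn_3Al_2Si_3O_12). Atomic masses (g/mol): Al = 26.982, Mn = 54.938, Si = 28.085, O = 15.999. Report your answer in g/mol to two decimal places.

495.02 g/mol

The formula mass is the sum 3·54.938 + 2·26.982 + 3·28.085 + 12·15.999.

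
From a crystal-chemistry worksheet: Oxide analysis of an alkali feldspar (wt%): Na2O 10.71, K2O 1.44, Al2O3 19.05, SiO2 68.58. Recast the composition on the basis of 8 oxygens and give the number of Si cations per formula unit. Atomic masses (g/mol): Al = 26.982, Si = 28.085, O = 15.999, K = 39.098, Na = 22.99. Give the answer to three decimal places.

10.71 wt% Na2O ÷ 61.979 g/mol = 0.17280 mol, giving 0.34560 Na and 0.17280 O.
1.44 wt% K2O ÷ 94.195 g/mol = 0.01529 mol, giving 0.03058 K and 0.01529 O.
19.05 wt% Al2O3 ÷ 101.961 g/mol = 0.18684 mol, giving 0.37368 Al and 0.56052 O.
68.58 wt% SiO2 ÷ 60.083 g/mol = 1.14142 mol, giving 1.14142 Si and 2.28284 O.
Oxygen sums to 3.03145; scaling by 8/3.03145 = 2.63900 puts the formula on 8 O.
Si: 1.14142 × 2.63900 = 3.012 atoms per formula unit.

3.012 Si apfu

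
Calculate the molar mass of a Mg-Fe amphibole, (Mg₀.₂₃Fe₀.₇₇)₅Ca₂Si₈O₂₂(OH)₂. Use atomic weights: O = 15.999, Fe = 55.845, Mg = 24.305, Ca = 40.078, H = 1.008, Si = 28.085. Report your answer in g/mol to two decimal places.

The formula mass is the sum 1.15(24.305) + 3.85(55.845) + 2(40.078) + 8(28.085) + 24(15.999) + 2(1.008).

933.78 g/mol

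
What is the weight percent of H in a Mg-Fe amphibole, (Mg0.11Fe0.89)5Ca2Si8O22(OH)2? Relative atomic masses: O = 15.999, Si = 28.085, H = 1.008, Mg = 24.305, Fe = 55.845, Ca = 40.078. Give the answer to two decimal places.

0.21 mass %

Formula mass = 0.55*24.305 + 4.45*55.845 + 2*40.078 + 8*28.085 + 24*15.999 + 2*1.008 = 952.706 g/mol, of which 2.016 g is H.
So H makes up 2.016/952.706 = 0.0021 of the mass, i.e. 0.21%.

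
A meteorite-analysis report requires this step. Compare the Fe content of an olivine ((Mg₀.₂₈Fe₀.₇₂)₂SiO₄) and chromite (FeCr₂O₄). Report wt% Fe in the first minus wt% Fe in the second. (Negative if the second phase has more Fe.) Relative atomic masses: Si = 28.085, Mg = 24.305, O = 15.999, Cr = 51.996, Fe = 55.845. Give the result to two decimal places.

M((Mg₀.₂₈Fe₀.₇₂)₂SiO₄) = 186.109 g/mol, so wt% Fe = 80.417/186.109 × 100 = 43.21%.
M(FeCr₂O₄) = 223.833 g/mol, so wt% Fe = 55.845/223.833 × 100 = 24.95%.
43.21 − 24.95 = 18.26 pp.

18.26 percentage points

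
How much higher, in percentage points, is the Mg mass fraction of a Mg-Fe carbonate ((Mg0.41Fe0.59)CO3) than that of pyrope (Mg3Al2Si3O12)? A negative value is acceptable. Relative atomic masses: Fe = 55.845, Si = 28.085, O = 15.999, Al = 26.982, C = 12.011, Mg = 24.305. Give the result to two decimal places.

-8.41 percentage points

First mineral: 9.965 g Mg in 102.922 g formula = 9.68 wt% Mg.
Second mineral: 72.915 g Mg in 403.122 g formula = 18.09 wt% Mg.
9.68% − 18.09% gives a difference of -8.41 percentage points.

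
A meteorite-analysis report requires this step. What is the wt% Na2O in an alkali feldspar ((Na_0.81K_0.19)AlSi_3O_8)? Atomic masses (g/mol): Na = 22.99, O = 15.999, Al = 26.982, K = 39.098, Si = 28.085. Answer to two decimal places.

Molar mass of (Na_0.81K_0.19)AlSi_3O_8 = 0.81×22.99 + 0.19×39.098 + 1×26.982 + 3×28.085 + 8×15.999 = 265.280 g/mol.
Each formula unit contains 0.81 Na, equivalent to 0.81/2 = 0.4050 mol Na2O.
M(Na2O) = 2×22.99 + 1×15.999 = 61.979 g/mol.
Mass of Na2O per formula unit = 0.4050 × 61.979 = 25.101 g.
Na2O wt% = 25.101 / 265.280 × 100 = 9.46%.

9.46 wt%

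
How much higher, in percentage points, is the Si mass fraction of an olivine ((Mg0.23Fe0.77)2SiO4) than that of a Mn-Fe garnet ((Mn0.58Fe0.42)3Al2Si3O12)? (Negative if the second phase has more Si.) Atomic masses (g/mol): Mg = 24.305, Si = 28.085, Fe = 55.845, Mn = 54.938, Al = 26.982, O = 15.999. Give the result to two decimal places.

M((Mg0.23Fe0.77)2SiO4) = 189.263 g/mol, so wt% Si = 28.085/189.263 × 100 = 14.84%.
M((Mn0.58Fe0.42)3Al2Si3O12) = 496.164 g/mol, so wt% Si = 84.255/496.164 × 100 = 16.98%.
14.84 − 16.98 = -2.14 pp.

-2.14 percentage points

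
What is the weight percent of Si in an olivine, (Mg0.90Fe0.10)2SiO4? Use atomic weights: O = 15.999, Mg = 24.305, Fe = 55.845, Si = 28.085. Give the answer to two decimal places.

Molar mass of (Mg0.90Fe0.10)2SiO4: 1.80*24.305 + 0.20*55.845 + 1*28.085 + 4*15.999 = 146.999 g/mol.
Mass of Si per formula unit: 1 × 28.085 = 28.085 g.
Weight fraction Si = 28.085 / 146.999 = 0.1911.

19.11 wt%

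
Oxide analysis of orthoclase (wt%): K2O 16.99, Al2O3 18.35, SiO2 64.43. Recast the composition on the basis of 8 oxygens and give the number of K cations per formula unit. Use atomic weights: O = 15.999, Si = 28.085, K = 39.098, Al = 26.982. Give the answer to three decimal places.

1.007 K apfu

K2O (M=94.195): mol = 0.18037; K = 0.36074, O = 0.18037.
Al2O3 (M=101.961): mol = 0.17997; Al = 0.35994, O = 0.53991.
SiO2 (M=60.083): mol = 1.07235; Si = 1.07235, O = 2.14470.
ΣO = 2.86498; factor = 8/ΣO = 2.79234.
K apfu = 0.36074 × 2.79234 = 1.007.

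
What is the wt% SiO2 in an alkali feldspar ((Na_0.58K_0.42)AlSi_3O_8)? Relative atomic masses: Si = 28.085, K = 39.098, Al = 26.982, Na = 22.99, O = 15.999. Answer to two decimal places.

Formula mass = 268.984 g/mol.
3 Si → 3.0000 mol SiO2 per formula unit; M(SiO2) = 60.083, so SiO2 mass = 180.249 g.
180.249/268.984 × 100 = 67.01 wt%.

67.01 wt%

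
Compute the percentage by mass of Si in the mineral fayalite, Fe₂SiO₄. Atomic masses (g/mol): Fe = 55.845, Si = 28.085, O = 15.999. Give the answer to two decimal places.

13.78 weight percent

Formula mass = 2*55.845 + 1*28.085 + 4*15.999 = 203.771 g/mol, of which 28.085 g is Si.
So Si makes up 28.085/203.771 = 0.1378 of the mass, i.e. 13.78%.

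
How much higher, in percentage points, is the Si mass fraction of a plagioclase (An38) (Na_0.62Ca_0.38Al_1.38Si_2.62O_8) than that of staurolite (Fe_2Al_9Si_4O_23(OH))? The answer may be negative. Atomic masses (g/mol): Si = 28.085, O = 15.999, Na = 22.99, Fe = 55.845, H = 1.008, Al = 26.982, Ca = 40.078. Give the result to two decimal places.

14.24 percentage points

M(Na_0.62Ca_0.38Al_1.38Si_2.62O_8) = 268.293 g/mol, so wt% Si = 73.583/268.293 × 100 = 27.43%.
M(Fe_2Al_9Si_4O_23(OH)) = 851.852 g/mol, so wt% Si = 112.340/851.852 × 100 = 13.19%.
27.43 − 13.19 = 14.24 pp.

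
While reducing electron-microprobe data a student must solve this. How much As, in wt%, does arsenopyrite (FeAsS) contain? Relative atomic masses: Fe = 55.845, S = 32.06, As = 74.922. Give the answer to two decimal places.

46.01 wt%

Molar mass of FeAsS: 1·55.845 + 1·74.922 + 1·32.06 = 162.827 g/mol.
Mass of As per formula unit: 1 × 74.922 = 74.922 g.
Weight fraction As = 74.922 / 162.827 = 0.4601.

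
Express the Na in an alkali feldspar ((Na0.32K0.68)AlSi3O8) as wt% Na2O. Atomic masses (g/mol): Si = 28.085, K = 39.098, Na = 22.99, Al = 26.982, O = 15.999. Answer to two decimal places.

3.63 wt%

Formula mass = 273.172 g/mol.
0.32 Na → 0.1600 mol Na2O per formula unit; M(Na2O) = 61.979, so Na2O mass = 9.917 g.
9.917/273.172 × 100 = 3.63 wt%.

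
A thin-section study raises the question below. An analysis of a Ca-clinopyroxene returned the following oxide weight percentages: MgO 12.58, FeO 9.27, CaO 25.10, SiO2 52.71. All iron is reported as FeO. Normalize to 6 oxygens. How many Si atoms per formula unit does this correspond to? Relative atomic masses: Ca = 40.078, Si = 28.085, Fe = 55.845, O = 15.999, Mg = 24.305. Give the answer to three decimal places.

1.991 Si apfu

12.58 wt% MgO ÷ 40.304 g/mol = 0.31213 mol, giving 0.31213 Mg and 0.31213 O.
9.27 wt% FeO ÷ 71.844 g/mol = 0.12903 mol, giving 0.12903 Fe and 0.12903 O.
25.10 wt% CaO ÷ 56.077 g/mol = 0.44760 mol, giving 0.44760 Ca and 0.44760 O.
52.71 wt% SiO2 ÷ 60.083 g/mol = 0.87729 mol, giving 0.87729 Si and 1.75458 O.
Oxygen sums to 2.64334; scaling by 6/2.64334 = 2.26986 puts the formula on 6 O.
Si: 0.87729 × 2.26986 = 1.991 atoms per formula unit.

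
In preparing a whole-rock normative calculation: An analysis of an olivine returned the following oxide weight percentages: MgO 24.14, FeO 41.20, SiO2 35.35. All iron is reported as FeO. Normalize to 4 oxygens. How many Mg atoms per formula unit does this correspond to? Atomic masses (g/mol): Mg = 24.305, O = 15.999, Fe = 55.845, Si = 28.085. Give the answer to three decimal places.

1.020 Mg apfu

MgO (M=40.304): mol = 0.59895; Mg = 0.59895, O = 0.59895.
FeO (M=71.844): mol = 0.57346; Fe = 0.57346, O = 0.57346.
SiO2 (M=60.083): mol = 0.58835; Si = 0.58835, O = 1.17670.
ΣO = 2.34911; factor = 4/ΣO = 1.70277.
Mg apfu = 0.59895 × 1.70277 = 1.020.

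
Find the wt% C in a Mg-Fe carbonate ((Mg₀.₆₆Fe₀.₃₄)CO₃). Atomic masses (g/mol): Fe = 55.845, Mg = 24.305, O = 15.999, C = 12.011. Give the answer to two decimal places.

12.64 wt%

Molar mass of (Mg₀.₆₆Fe₀.₃₄)CO₃: 0.66·24.305 + 0.34·55.845 + 1·12.011 + 3·15.999 = 95.037 g/mol.
Mass of C per formula unit: 1 × 12.011 = 12.011 g.
Weight fraction C = 12.011 / 95.037 = 0.1264.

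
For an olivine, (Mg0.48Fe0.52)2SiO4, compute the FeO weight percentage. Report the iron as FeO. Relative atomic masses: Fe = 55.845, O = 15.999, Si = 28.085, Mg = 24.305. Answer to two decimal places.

M((Mg0.48Fe0.52)2SiO4) = 173.493 g/mol; M(FeO) = 71.844 g/mol.
Moles FeO per formula unit = 1.04 Fe ÷ 1 = 1.0400.
FeO fraction = (1.0400 × 71.844) / 173.493 = 74.718/173.493 = 0.4307.

43.07 wt%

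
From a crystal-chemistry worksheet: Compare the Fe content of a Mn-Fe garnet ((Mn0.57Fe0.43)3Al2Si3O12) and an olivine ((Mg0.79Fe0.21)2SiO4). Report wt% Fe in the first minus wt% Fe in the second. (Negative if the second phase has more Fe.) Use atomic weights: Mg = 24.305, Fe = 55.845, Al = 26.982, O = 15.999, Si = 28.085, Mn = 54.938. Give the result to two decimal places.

Fe in (Mn0.57Fe0.43)3Al2Si3O12: molar mass 496.191 g/mol; 1.29×55.845 = 72.040 g → 14.52 wt%.
Fe in (Mg0.79Fe0.21)2SiO4: molar mass 153.938 g/mol; 0.42×55.845 = 23.455 g → 15.24 wt%.
Difference = 14.52 − 15.24 = -0.72 percentage points.

-0.72 percentage points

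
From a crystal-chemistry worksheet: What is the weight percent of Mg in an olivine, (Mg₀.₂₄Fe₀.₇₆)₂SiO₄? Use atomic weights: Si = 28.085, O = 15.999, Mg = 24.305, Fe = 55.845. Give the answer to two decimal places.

Formula mass = 0.48*24.305 + 1.52*55.845 + 1*28.085 + 4*15.999 = 188.632 g/mol, of which 11.666 g is Mg.
So Mg makes up 11.666/188.632 = 0.0618 of the mass, i.e. 6.18%.

6.18 wt%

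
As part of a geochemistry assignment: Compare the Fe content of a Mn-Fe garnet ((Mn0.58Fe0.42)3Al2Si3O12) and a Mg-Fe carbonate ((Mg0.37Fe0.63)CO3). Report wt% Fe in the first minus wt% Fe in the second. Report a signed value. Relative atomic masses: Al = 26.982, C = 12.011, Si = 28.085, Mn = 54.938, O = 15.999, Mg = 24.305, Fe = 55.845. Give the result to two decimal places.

Fe in (Mn0.58Fe0.42)3Al2Si3O12: molar mass 496.164 g/mol; 1.26×55.845 = 70.365 g → 14.18 wt%.
Fe in (Mg0.37Fe0.63)CO3: molar mass 104.183 g/mol; 0.63×55.845 = 35.182 g → 33.77 wt%.
Difference = 14.18 − 33.77 = -19.59 percentage points.

-19.59 percentage points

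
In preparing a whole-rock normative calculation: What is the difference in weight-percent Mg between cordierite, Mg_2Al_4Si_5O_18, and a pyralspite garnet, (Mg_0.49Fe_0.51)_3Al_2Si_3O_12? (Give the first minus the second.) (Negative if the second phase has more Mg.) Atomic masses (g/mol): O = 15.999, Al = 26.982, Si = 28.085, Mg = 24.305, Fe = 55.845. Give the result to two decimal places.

0.39 percentage points

M(Mg_2Al_4Si_5O_18) = 584.945 g/mol, so wt% Mg = 48.610/584.945 × 100 = 8.31%.
M((Mg_0.49Fe_0.51)_3Al_2Si_3O_12) = 451.378 g/mol, so wt% Mg = 35.728/451.378 × 100 = 7.92%.
8.31 − 7.92 = 0.39 pp.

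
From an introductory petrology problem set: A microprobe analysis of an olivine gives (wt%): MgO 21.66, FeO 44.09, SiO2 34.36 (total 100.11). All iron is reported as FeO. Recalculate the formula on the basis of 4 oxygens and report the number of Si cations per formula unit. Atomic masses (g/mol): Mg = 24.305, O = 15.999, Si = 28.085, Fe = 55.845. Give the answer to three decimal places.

0.997 Si apfu

21.66 wt% MgO ÷ 40.304 g/mol = 0.53742 mol, giving 0.53742 Mg and 0.53742 O.
44.09 wt% FeO ÷ 71.844 g/mol = 0.61369 mol, giving 0.61369 Fe and 0.61369 O.
34.36 wt% SiO2 ÷ 60.083 g/mol = 0.57188 mol, giving 0.57188 Si and 1.14376 O.
Oxygen sums to 2.29487; scaling by 4/2.29487 = 1.74302 puts the formula on 4 O.
Si: 0.57188 × 1.74302 = 0.997 atoms per formula unit.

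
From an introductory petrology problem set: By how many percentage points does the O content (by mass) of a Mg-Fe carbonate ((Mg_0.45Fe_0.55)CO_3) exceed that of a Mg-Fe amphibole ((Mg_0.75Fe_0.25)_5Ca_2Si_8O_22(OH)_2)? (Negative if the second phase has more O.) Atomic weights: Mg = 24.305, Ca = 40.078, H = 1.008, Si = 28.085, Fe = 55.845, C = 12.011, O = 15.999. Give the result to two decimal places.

2.13 percentage points

M((Mg_0.45Fe_0.55)CO_3) = 101.660 g/mol, so wt% O = 47.997/101.660 × 100 = 47.21%.
M((Mg_0.75Fe_0.25)_5Ca_2Si_8O_22(OH)_2) = 851.778 g/mol, so wt% O = 383.976/851.778 × 100 = 45.08%.
47.21 − 45.08 = 2.13 pp.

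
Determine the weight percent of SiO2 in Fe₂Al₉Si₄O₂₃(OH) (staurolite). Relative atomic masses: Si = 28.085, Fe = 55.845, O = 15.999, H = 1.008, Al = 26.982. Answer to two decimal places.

Formula mass = 851.852 g/mol.
4 Si → 4.0000 mol SiO2 per formula unit; M(SiO2) = 60.083, so SiO2 mass = 240.332 g.
240.332/851.852 × 100 = 28.21 wt%.

28.21 wt%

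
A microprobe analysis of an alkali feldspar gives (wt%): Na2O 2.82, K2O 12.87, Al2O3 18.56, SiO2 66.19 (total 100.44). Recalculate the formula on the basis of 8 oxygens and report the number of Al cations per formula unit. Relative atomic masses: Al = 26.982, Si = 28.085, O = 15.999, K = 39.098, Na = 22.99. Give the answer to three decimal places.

Na2O: 2.82/61.979 = 0.04550 mol → 0.09100 mol Na, 0.04550 mol O.
K2O: 12.87/94.195 = 0.13663 mol → 0.27326 mol K, 0.13663 mol O.
Al2O3: 18.56/101.961 = 0.18203 mol → 0.36406 mol Al, 0.54609 mol O.
SiO2: 66.19/60.083 = 1.10164 mol → 1.10164 mol Si, 2.20328 mol O.
Total oxygen = 2.93150 mol. Normalization factor = 8/2.93150 = 2.72898.
Al per 8 O = 0.36406 × 2.72898 = 0.994.

0.994 Al apfu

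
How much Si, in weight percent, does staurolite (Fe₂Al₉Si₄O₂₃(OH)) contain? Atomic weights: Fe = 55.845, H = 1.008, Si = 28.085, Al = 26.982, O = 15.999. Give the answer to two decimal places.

Molar mass of Fe₂Al₉Si₄O₂₃(OH): 2*55.845 + 9*26.982 + 4*28.085 + 24*15.999 + 1*1.008 = 851.852 g/mol.
Mass of Si per formula unit: 4 × 28.085 = 112.340 g.
Weight fraction Si = 112.340 / 851.852 = 0.1319.

13.19 weight percent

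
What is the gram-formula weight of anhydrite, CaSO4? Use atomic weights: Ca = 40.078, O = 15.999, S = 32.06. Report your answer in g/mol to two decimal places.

136.13 g/mol

Ca: 1 × 40.078 = 40.0780
S: 1 × 32.06 = 32.0600
O: 4 × 15.999 = 63.9960
Summing the contributions gives the formula mass.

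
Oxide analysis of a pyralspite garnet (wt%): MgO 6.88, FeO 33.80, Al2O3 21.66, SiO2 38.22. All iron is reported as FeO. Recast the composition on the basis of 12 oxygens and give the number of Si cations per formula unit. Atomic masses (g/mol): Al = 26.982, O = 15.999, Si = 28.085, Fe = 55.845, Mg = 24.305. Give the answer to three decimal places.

MgO: 6.88/40.304 = 0.17070 mol → 0.17070 mol Mg, 0.17070 mol O.
FeO: 33.80/71.844 = 0.47046 mol → 0.47046 mol Fe, 0.47046 mol O.
Al2O3: 21.66/101.961 = 0.21243 mol → 0.42486 mol Al, 0.63729 mol O.
SiO2: 38.22/60.083 = 0.63612 mol → 0.63612 mol Si, 1.27224 mol O.
Total oxygen = 2.55069 mol. Normalization factor = 12/2.55069 = 4.70461.
Si per 12 O = 0.63612 × 4.70461 = 2.993.

2.993 Si apfu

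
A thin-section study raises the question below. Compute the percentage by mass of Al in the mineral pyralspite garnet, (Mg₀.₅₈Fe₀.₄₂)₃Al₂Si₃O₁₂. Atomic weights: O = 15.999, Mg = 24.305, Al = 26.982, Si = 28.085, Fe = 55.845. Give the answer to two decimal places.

12.19 wt%

Molar mass of (Mg₀.₅₈Fe₀.₄₂)₃Al₂Si₃O₁₂: 1.74·24.305 + 1.26·55.845 + 2·26.982 + 3·28.085 + 12·15.999 = 442.862 g/mol.
Mass of Al per formula unit: 2 × 26.982 = 53.964 g.
Weight fraction Al = 53.964 / 442.862 = 0.1219.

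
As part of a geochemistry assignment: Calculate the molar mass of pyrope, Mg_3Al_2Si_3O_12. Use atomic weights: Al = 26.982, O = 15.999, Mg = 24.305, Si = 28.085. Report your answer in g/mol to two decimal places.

403.12 g/mol

The formula mass is the sum 3·24.305 + 2·26.982 + 3·28.085 + 12·15.999.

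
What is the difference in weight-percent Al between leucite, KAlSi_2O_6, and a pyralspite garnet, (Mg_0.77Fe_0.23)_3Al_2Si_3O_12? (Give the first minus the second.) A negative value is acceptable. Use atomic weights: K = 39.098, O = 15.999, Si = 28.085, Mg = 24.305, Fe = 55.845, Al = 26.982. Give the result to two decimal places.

-0.34 percentage points

M(KAlSi_2O_6) = 218.244 g/mol, so wt% Al = 26.982/218.244 × 100 = 12.36%.
M((Mg_0.77Fe_0.23)_3Al_2Si_3O_12) = 424.885 g/mol, so wt% Al = 53.964/424.885 × 100 = 12.70%.
12.36 − 12.70 = -0.34 pp.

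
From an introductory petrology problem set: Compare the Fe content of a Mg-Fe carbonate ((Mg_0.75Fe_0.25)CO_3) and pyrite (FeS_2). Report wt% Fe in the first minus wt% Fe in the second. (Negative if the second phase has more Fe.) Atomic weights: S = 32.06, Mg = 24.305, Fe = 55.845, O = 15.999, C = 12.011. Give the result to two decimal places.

-31.41 percentage points

M((Mg_0.75Fe_0.25)CO_3) = 92.198 g/mol, so wt% Fe = 13.961/92.198 × 100 = 15.14%.
M(FeS_2) = 119.965 g/mol, so wt% Fe = 55.845/119.965 × 100 = 46.55%.
15.14 − 46.55 = -31.41 pp.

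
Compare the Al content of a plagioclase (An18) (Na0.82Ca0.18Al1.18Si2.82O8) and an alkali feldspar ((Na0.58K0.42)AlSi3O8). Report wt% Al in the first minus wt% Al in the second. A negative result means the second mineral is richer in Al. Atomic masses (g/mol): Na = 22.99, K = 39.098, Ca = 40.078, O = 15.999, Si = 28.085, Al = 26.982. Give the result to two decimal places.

First mineral: 31.839 g Al in 265.096 g formula = 12.01 wt% Al.
Second mineral: 26.982 g Al in 268.984 g formula = 10.03 wt% Al.
12.01% − 10.03% gives a difference of 1.98 percentage points.

1.98 percentage points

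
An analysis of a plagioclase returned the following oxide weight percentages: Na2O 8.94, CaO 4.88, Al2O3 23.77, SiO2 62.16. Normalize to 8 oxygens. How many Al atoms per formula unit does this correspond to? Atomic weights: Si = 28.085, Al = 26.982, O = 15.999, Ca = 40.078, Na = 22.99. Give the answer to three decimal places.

Na2O (M=61.979): mol = 0.14424; Na = 0.28848, O = 0.14424.
CaO (M=56.077): mol = 0.08702; Ca = 0.08702, O = 0.08702.
Al2O3 (M=101.961): mol = 0.23313; Al = 0.46626, O = 0.69939.
SiO2 (M=60.083): mol = 1.03457; Si = 1.03457, O = 2.06914.
ΣO = 2.99979; factor = 8/ΣO = 2.66685.
Al apfu = 0.46626 × 2.66685 = 1.243.

1.243 Al apfu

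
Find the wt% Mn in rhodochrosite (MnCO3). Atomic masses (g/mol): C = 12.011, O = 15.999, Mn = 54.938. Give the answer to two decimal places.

Molar mass of MnCO3: 1·54.938 + 1·12.011 + 3·15.999 = 114.946 g/mol.
Mass of Mn per formula unit: 1 × 54.938 = 54.938 g.
Weight fraction Mn = 54.938 / 114.946 = 0.4779.

47.79 weight percent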